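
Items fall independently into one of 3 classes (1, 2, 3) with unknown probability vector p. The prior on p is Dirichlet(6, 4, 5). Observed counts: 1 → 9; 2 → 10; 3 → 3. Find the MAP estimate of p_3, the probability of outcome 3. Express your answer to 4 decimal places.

The posterior is Dirichlet(αᵢ + nᵢ) = Dirichlet(15, 14, 8).
For a Dirichlet(a₁,…,a_K) with all aᵢ > 1, the mode has j-th component (aⱼ − 1)/(Σaᵢ − K).
Here Σaᵢ = 37 and K = 3, so p_3 = (8 − 1)/(37 − 3) = 7/34 ≈ 0.2059.

MAP estimate: 0.2059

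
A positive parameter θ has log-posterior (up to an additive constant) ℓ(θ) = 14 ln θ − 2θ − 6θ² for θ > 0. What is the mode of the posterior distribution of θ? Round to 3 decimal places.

θ̂_MAP = 1.000

ℓ'(θ) = 14/θ − 2 − 12θ. Setting this to zero and multiplying by θ: 12θ² + 2θ − 14 = 0.
θ = (−2 + √(2² + 4·12·14)) / (2·12) = (−2 + √676) / 24 = (−2 + 26)/24 = 1.
ℓ''(θ) = −14/θ² − 12 < 0, confirming a maximum.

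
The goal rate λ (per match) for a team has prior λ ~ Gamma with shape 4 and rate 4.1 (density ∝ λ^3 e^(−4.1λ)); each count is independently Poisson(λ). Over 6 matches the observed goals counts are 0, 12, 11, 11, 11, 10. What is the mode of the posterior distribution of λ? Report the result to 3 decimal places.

Σxᵢ = 0+12+11+11+11+10 = 55, with n = 6.
Posterior ∝ λ^3e^(−4.1λ) · λ^55e^(−6λ) = λ^58e^(−10.1λ), i.e. Gamma(shape=59, rate=10.1).
The mode of a Gamma(a, b) with a ≥ 1 (shape–rate) is (a−1)/b = 58/10.1 ≈ 5.743.

λ̂_MAP = 5.743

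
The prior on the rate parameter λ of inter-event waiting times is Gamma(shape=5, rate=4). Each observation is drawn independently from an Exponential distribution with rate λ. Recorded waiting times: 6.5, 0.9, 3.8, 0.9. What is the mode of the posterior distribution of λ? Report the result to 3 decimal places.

The Exponential(rate=λ) likelihood is ∝ λ^n e^(−λΣtᵢ). Here n = 4 and Σtᵢ = 6.5 + 0.9 + 3.8 + 0.9 = 12.1.
Posterior ∝ λ^4e^(−4λ) · λ^4e^(−12.1λ) = λ^8e^(−16.1λ), i.e. Gamma(9, 16.1).
Mode = (a−1)/b = 8/16.1 ≈ 0.497.

λ̂_MAP = 0.497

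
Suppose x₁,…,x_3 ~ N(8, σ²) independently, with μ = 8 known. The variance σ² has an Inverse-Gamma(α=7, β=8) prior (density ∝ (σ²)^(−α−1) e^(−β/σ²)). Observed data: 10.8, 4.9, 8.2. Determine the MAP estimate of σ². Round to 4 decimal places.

σ̂²_MAP = 1.7626

Sum of squared deviations about the known mean: SS = (10.8−8)² + (4.9−8)² + (8.2−8)² = 17.49.
The Normal likelihood contributes (σ²)^(−n/2) exp(−SS/(2σ²)), so the posterior is Inverse-Gamma(α + n/2, β + SS/2) = Inverse-Gamma(8.5, 16.745).
The mode of Inverse-Gamma(a, b) is b/(a+1) = 16.745/9.5 ≈ 1.7626.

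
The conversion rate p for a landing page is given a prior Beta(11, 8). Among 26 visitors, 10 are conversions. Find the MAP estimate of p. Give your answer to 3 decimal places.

p̂_MAP = 0.465

Prior: Beta(11, 8).
Data: 10 successes in 26 trials. The binomial likelihood contributes p^10(1−p)^16, so the posterior is Beta(11+10, 8+16) = Beta(21, 24).
For Beta(a, b) with a, b > 1 the mode is (a−1)/(a+b−2) = 20/43 ≈ 0.465.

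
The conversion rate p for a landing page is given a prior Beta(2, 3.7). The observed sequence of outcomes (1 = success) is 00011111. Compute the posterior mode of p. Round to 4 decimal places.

p̂_MAP = 0.5128

Prior: Beta(2, 3.7).
Data: 5 successes in 8 trials (from the sequence). The binomial likelihood contributes p^5(1−p)^3, so the posterior is Beta(2+5, 3.7+3) = Beta(7, 6.7).
For Beta(a, b) with a, b > 1 the mode is (a−1)/(a+b−2) = 6/11.7 ≈ 0.5128.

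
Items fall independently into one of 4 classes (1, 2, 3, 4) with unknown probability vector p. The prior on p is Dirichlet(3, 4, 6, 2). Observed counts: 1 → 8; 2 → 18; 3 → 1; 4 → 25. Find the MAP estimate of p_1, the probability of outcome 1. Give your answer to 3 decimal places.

The posterior is Dirichlet(αᵢ + nᵢ) = Dirichlet(11, 22, 7, 27).
For a Dirichlet(a₁,…,a_K) with all aᵢ > 1, the mode has j-th component (aⱼ − 1)/(Σaᵢ − K).
Here Σaᵢ = 67 and K = 4, so p_1 = (11 − 1)/(67 − 4) = 10/63 ≈ 0.159.

MAP estimate: 0.159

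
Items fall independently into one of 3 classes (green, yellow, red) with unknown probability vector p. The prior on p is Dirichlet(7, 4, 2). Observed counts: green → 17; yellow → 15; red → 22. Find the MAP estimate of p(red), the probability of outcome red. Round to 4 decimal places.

The posterior is Dirichlet(αᵢ + nᵢ) = Dirichlet(24, 19, 24).
For a Dirichlet(a₁,…,a_K) with all aᵢ > 1, the mode has j-th component (aⱼ − 1)/(Σaᵢ − K).
Here Σaᵢ = 67 and K = 3, so p(red) = (24 − 1)/(67 − 3) = 23/64 ≈ 0.3594.

MAP estimate of p(red) = 0.3594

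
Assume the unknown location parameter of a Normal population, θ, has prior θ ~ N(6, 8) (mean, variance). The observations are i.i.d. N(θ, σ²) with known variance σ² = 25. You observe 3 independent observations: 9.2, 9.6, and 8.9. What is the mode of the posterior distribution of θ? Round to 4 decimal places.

θ̂_MAP = 7.5837

n = 3; x̄ = (9.2 + 9.6 + 8.9)/3 = 27.7/3 = 277/30 ≈ 9.2333.
For a Normal prior and Normal likelihood with known variance, the posterior is Normal; its mode equals its mean, the precision-weighted average.
Prior precision 1/σ₀² = 1/8 = 0.125; data precision n/σ² = 3/25 = 0.12.
θ̂ = (0.125·6 + 0.12·(277/30)) / (0.125 + 0.12) = 1.858/0.245 = 1858/245 ≈ 7.5837.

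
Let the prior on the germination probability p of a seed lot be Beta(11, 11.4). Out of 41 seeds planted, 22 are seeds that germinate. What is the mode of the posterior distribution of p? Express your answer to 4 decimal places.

p̂_MAP = 0.5212

Prior: Beta(11, 11.4).
Data: 22 successes in 41 trials. The binomial likelihood contributes p^22(1−p)^19, so the posterior is Beta(11+22, 11.4+19) = Beta(33, 30.4).
For Beta(a, b) with a, b > 1 the mode is (a−1)/(a+b−2) = 32/61.4 ≈ 0.5212.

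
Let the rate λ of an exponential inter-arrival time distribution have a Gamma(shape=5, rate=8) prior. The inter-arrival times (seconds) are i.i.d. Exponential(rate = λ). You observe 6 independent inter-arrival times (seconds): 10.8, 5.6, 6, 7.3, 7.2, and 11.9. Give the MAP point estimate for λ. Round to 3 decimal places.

λ̂_MAP = 0.176

The Exponential(rate=λ) likelihood is ∝ λ^n e^(−λΣtᵢ). Here n = 6 and Σtᵢ = 10.8 + 5.6 + 6 + 7.3 + 7.2 + 11.9 = 48.8.
Posterior ∝ λ^4e^(−8λ) · λ^6e^(−48.8λ) = λ^10e^(−56.8λ), i.e. Gamma(11, 56.8).
Mode = (a−1)/b = 10/56.8 ≈ 0.176.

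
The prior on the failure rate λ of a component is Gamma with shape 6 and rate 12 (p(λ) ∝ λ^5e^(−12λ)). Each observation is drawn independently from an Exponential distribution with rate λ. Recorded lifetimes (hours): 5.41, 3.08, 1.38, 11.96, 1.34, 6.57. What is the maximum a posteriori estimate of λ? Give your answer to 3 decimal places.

λ̂_MAP = 0.264

The Exponential(rate=λ) likelihood is ∝ λ^n e^(−λΣtᵢ). Here n = 6 and Σtᵢ = 5.41 + 3.08 + 1.38 + 11.96 + 1.34 + 6.57 = 29.74.
Posterior ∝ λ^5e^(−12λ) · λ^6e^(−29.74λ) = λ^11e^(−41.74λ), i.e. Gamma(12, 41.74).
Mode = (a−1)/b = 11/41.74 ≈ 0.264.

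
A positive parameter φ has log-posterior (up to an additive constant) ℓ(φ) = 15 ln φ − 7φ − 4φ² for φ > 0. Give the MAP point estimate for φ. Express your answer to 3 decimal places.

φ̂_MAP = 1.000

ℓ'(φ) = 15/φ − 7 − 8φ. Setting this to zero and multiplying by φ: 8φ² + 7φ − 15 = 0.
φ = (−7 + √(7² + 4·8·15)) / (2·8) = (−7 + √529) / 16 = (−7 + 23)/16 = 1.
ℓ''(φ) = −15/φ² − 8 < 0, confirming a maximum.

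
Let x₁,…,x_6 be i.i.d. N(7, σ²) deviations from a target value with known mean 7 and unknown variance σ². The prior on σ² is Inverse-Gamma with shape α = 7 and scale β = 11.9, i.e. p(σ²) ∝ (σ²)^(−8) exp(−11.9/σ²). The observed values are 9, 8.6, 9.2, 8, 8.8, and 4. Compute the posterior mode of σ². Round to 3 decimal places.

Sum of squared deviations about the known mean: SS = (9−7)² + (8.6−7)² + (9.2−7)² + (8−7)² + (8.8−7)² + (4−7)² = 24.64.
The Normal likelihood contributes (σ²)^(−n/2) exp(−SS/(2σ²)), so the posterior is Inverse-Gamma(α + n/2, β + SS/2) = Inverse-Gamma(10, 24.22).
The mode of Inverse-Gamma(a, b) is b/(a+1) = 24.22/11 ≈ 2.202.

σ̂²_MAP = 2.202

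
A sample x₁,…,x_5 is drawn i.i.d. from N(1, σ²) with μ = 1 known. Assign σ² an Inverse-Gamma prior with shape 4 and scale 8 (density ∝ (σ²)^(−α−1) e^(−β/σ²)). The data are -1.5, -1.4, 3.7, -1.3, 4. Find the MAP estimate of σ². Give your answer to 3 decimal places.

Sum of squared deviations about the known mean: SS = (-1.5−1)² + (-1.4−1)² + (3.7−1)² + (-1.3−1)² + (4−1)² = 33.59.
The Normal likelihood contributes (σ²)^(−n/2) exp(−SS/(2σ²)), so the posterior is Inverse-Gamma(α + n/2, β + SS/2) = Inverse-Gamma(6.5, 24.795).
The mode of Inverse-Gamma(a, b) is b/(a+1) = 24.795/7.5 ≈ 3.306.

σ̂²_MAP = 3.306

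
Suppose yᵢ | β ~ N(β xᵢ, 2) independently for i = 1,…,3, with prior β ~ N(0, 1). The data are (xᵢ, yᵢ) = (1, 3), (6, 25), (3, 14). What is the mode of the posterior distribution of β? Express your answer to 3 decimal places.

β̂_MAP = 4.063

log p(β | y) = −Σ(yᵢ − βxᵢ)²/(2·2) − β²/(2·1) + const.
Setting the derivative to zero: Σxᵢ(yᵢ − βxᵢ)/2 − β/1 = 0, so β = Σxᵢyᵢ / (Σxᵢ² + σ²/τ²).
Σxᵢyᵢ = 1·3 + 6·25 + 3·14 = 195; Σxᵢ² = 46; σ²/τ² = 2.
β̂_MAP = 195 / (46 + 2) = 195/48 ≈ 4.063.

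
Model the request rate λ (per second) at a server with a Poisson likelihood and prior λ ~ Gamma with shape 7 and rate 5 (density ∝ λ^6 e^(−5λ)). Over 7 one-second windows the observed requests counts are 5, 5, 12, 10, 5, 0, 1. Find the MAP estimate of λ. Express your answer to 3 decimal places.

Σxᵢ = 5+5+12+10+5+0+1 = 38, with n = 7.
Posterior ∝ λ^6e^(−5λ) · λ^38e^(−7λ) = λ^44e^(−12λ), i.e. Gamma(shape=45, rate=12).
The mode of a Gamma(a, b) with a ≥ 1 (shape–rate) is (a−1)/b = 44/12 ≈ 3.667.

λ̂_MAP = 3.667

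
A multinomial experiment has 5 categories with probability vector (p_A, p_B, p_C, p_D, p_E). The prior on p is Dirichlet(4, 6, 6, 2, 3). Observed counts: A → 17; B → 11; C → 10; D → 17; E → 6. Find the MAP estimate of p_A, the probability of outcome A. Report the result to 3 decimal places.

The posterior is Dirichlet(αᵢ + nᵢ) = Dirichlet(21, 17, 16, 19, 9).
For a Dirichlet(a₁,…,a_K) with all aᵢ > 1, the mode has j-th component (aⱼ − 1)/(Σaᵢ − K).
Here Σaᵢ = 82 and K = 5, so p_A = (21 − 1)/(82 − 5) = 20/77 ≈ 0.260.

MAP estimate of p_A = 0.260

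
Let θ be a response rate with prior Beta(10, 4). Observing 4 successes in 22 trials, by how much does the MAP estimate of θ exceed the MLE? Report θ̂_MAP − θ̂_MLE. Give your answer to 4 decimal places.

MAP − MLE = 0.2005

Posterior is Beta(14, 22); MAP = (14−1)/(36−2) = 13/34 ≈ 0.38235.
MLE ignores the prior: θ̂_MLE = k/n = 4/22 ≈ 0.18182.
Difference = 13/34 − 4/22 = 75/374 ≈ 0.2005.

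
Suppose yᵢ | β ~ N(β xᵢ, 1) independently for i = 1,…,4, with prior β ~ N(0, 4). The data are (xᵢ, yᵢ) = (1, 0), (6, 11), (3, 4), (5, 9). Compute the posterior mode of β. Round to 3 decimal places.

β̂_MAP = 1.726

log p(β | y) = −Σ(yᵢ − βxᵢ)²/(2·1) − β²/(2·4) + const.
Setting the derivative to zero: Σxᵢ(yᵢ − βxᵢ)/1 − β/4 = 0, so β = Σxᵢyᵢ / (Σxᵢ² + σ²/τ²).
Σxᵢyᵢ = 1·0 + 6·11 + 3·4 + 5·9 = 123; Σxᵢ² = 71; σ²/τ² = 0.25.
β̂_MAP = 123 / (71 + 0.25) = 123/71.25 ≈ 1.726.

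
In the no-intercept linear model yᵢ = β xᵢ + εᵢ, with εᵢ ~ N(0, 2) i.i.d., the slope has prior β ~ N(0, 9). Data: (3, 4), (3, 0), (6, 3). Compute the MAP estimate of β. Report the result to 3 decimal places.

log p(β | y) = −Σ(yᵢ − βxᵢ)²/(2·2) − β²/(2·9) + const.
Setting the derivative to zero: Σxᵢ(yᵢ − βxᵢ)/2 − β/9 = 0, so β = Σxᵢyᵢ / (Σxᵢ² + σ²/τ²).
Σxᵢyᵢ = 3·4 + 3·0 + 6·3 = 30; Σxᵢ² = 54; σ²/τ² = 2/9.
β̂_MAP = 30 / (54 + 2/9) = 30/(488/9) = 135/244 ≈ 0.553.

β̂_MAP = 0.553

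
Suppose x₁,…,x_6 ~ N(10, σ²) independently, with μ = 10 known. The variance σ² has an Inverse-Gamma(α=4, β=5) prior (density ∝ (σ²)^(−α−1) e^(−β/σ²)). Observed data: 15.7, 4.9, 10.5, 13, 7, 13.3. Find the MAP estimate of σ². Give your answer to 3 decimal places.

Sum of squared deviations about the known mean: SS = (15.7−10)² + (4.9−10)² + (10.5−10)² + (13−10)² + (7−10)² + (13.3−10)² = 87.64.
The Normal likelihood contributes (σ²)^(−n/2) exp(−SS/(2σ²)), so the posterior is Inverse-Gamma(α + n/2, β + SS/2) = Inverse-Gamma(7, 48.82).
The mode of Inverse-Gamma(a, b) is b/(a+1) = 48.82/8 ≈ 6.103.

σ̂²_MAP = 6.103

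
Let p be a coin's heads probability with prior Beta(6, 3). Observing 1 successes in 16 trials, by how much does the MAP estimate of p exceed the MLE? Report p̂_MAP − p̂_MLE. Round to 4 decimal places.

Posterior is Beta(7, 18); MAP = (7−1)/(25−2) = 6/23 ≈ 0.26087.
MLE ignores the prior: p̂_MLE = k/n = 1/16 ≈ 0.06250.
Difference = 6/23 − 1/16 = 73/368 ≈ 0.1984.

MAP − MLE = 0.1984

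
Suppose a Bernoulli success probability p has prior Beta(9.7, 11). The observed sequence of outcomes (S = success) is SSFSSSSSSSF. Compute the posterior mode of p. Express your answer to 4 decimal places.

p̂_MAP = 0.5960

Prior: Beta(9.7, 11).
Data: 9 successes in 11 trials (from the sequence). The binomial likelihood contributes p^9(1−p)^2, so the posterior is Beta(9.7+9, 11+2) = Beta(18.7, 13).
For Beta(a, b) with a, b > 1 the mode is (a−1)/(a+b−2) = 17.7/29.7 ≈ 0.5960.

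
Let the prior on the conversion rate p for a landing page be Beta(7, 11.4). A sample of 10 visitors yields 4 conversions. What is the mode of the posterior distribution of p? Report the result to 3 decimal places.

Prior: Beta(7, 11.4).
Data: 4 successes in 10 trials. The binomial likelihood contributes p^4(1−p)^6, so the posterior is Beta(7+4, 11.4+6) = Beta(11, 17.4).
For Beta(a, b) with a, b > 1 the mode is (a−1)/(a+b−2) = 10/26.4 ≈ 0.379.

p̂_MAP = 0.379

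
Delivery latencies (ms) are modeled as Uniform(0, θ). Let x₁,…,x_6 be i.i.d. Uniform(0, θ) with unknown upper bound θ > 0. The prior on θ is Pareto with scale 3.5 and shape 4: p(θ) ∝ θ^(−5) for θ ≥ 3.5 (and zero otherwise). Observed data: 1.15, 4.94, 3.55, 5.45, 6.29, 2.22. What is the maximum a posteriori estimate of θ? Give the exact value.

The Uniform(0, θ) likelihood is θ^(−n) for θ ≥ max(xᵢ), zero otherwise. Here max(xᵢ) = 6.29.
Posterior ∝ θ^(−5) · θ^(−6) = θ^(−11) on θ ≥ max(3.5, 6.29) = 6.29.
This density is strictly decreasing in θ, so the posterior mode lies at the lower boundary of the support.

θ̂_MAP = 6.29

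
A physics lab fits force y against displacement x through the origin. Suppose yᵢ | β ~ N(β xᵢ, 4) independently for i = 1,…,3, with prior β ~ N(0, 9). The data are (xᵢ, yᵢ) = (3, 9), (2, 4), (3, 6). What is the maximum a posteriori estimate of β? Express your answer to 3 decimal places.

log p(β | y) = −Σ(yᵢ − βxᵢ)²/(2·4) − β²/(2·9) + const.
Setting the derivative to zero: Σxᵢ(yᵢ − βxᵢ)/4 − β/9 = 0, so β = Σxᵢyᵢ / (Σxᵢ² + σ²/τ²).
Σxᵢyᵢ = 3·9 + 2·4 + 3·6 = 53; Σxᵢ² = 22; σ²/τ² = 4/9.
β̂_MAP = 53 / (22 + 4/9) = 53/(202/9) = 477/202 ≈ 2.361.

β̂_MAP = 2.361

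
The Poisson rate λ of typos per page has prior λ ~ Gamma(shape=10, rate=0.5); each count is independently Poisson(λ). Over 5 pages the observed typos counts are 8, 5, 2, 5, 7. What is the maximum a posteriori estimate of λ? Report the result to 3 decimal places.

λ̂_MAP = 6.545

Σxᵢ = 8+5+2+5+7 = 27, with n = 5.
Posterior ∝ λ^9e^(−0.5λ) · λ^27e^(−5λ) = λ^36e^(−5.5λ), i.e. Gamma(shape=37, rate=5.5).
The mode of a Gamma(a, b) with a ≥ 1 (shape–rate) is (a−1)/b = 36/5.5 ≈ 6.545.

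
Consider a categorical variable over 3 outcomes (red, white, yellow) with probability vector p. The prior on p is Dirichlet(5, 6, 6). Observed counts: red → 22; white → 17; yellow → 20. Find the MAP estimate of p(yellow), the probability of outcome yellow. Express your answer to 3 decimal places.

The posterior is Dirichlet(αᵢ + nᵢ) = Dirichlet(27, 23, 26).
For a Dirichlet(a₁,…,a_K) with all aᵢ > 1, the mode has j-th component (aⱼ − 1)/(Σaᵢ − K).
Here Σaᵢ = 76 and K = 3, so p(yellow) = (26 − 1)/(76 − 3) = 25/73 ≈ 0.342.

MAP estimate of p(yellow) = 0.342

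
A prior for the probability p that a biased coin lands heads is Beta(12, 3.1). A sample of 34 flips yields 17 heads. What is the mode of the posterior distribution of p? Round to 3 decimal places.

Prior: Beta(12, 3.1).
Data: 17 successes in 34 trials. The binomial likelihood contributes p^17(1−p)^17, so the posterior is Beta(12+17, 3.1+17) = Beta(29, 20.1).
For Beta(a, b) with a, b > 1 the mode is (a−1)/(a+b−2) = 28/47.1 ≈ 0.594.

p̂_MAP = 0.594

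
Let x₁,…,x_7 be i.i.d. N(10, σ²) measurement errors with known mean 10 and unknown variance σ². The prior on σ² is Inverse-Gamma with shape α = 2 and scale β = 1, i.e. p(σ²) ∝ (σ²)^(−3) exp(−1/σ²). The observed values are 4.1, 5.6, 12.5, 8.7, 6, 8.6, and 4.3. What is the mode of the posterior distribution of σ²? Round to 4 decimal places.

Sum of squared deviations about the known mean: SS = (4.1−10)² + (5.6−10)² + (12.5−10)² + (8.7−10)² + (6−10)² + (8.6−10)² + (4.3−10)² = 112.56.
The Normal likelihood contributes (σ²)^(−n/2) exp(−SS/(2σ²)), so the posterior is Inverse-Gamma(α + n/2, β + SS/2) = Inverse-Gamma(5.5, 57.28).
The mode of Inverse-Gamma(a, b) is b/(a+1) = 57.28/6.5 ≈ 8.8123.

σ̂²_MAP = 8.8123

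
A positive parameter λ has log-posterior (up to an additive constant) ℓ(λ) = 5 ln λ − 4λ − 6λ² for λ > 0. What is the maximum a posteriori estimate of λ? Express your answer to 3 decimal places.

ℓ'(λ) = 5/λ − 4 − 12λ. Setting this to zero and multiplying by λ: 12λ² + 4λ − 5 = 0.
λ = (−4 + √(4² + 4·12·5)) / (2·12) = (−4 + √256) / 24 = (−4 + 16)/24 = 1/2.
ℓ''(λ) = −5/λ² − 12 < 0, confirming a maximum.

λ̂_MAP = 0.500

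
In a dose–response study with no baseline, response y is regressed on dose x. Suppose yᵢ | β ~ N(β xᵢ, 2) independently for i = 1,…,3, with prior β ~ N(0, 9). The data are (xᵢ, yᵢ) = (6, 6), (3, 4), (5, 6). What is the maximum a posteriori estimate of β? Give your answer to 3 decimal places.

β̂_MAP = 1.111

log p(β | y) = −Σ(yᵢ − βxᵢ)²/(2·2) − β²/(2·9) + const.
Setting the derivative to zero: Σxᵢ(yᵢ − βxᵢ)/2 − β/9 = 0, so β = Σxᵢyᵢ / (Σxᵢ² + σ²/τ²).
Σxᵢyᵢ = 6·6 + 3·4 + 5·6 = 78; Σxᵢ² = 70; σ²/τ² = 2/9.
β̂_MAP = 78 / (70 + 2/9) = 78/(632/9) = 351/316 ≈ 1.111.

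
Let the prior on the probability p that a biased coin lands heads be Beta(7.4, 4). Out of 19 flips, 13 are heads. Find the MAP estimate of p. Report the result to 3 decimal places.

Prior: Beta(7.4, 4).
Data: 13 successes in 19 trials. The binomial likelihood contributes p^13(1−p)^6, so the posterior is Beta(7.4+13, 4+6) = Beta(20.4, 10).
For Beta(a, b) with a, b > 1 the mode is (a−1)/(a+b−2) = 19.4/28.4 ≈ 0.683.

p̂_MAP = 0.683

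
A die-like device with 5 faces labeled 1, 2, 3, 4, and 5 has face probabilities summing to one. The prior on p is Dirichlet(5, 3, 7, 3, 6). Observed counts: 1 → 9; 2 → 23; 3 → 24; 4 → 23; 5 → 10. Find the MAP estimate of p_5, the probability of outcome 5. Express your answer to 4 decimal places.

The posterior is Dirichlet(αᵢ + nᵢ) = Dirichlet(14, 26, 31, 26, 16).
For a Dirichlet(a₁,…,a_K) with all aᵢ > 1, the mode has j-th component (aⱼ − 1)/(Σaᵢ − K).
Here Σaᵢ = 113 and K = 5, so p_5 = (16 − 1)/(113 − 5) = 15/108 ≈ 0.1389.

MAP estimate: 0.1389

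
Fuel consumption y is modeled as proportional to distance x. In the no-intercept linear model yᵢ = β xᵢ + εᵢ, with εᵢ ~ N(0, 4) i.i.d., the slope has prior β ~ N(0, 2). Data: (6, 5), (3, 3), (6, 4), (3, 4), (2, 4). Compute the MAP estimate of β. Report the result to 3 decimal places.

β̂_MAP = 0.865

log p(β | y) = −Σ(yᵢ − βxᵢ)²/(2·4) − β²/(2·2) + const.
Setting the derivative to zero: Σxᵢ(yᵢ − βxᵢ)/4 − β/2 = 0, so β = Σxᵢyᵢ / (Σxᵢ² + σ²/τ²).
Σxᵢyᵢ = 6·5 + 3·3 + 6·4 + 3·4 + 2·4 = 83; Σxᵢ² = 94; σ²/τ² = 2.
β̂_MAP = 83 / (94 + 2) = 83/96 ≈ 0.865.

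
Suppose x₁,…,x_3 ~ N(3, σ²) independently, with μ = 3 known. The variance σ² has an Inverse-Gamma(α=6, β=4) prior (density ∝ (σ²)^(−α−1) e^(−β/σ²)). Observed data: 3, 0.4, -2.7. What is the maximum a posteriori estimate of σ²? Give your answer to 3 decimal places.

Sum of squared deviations about the known mean: SS = (3−3)² + (0.4−3)² + (-2.7−3)² = 39.25.
The Normal likelihood contributes (σ²)^(−n/2) exp(−SS/(2σ²)), so the posterior is Inverse-Gamma(α + n/2, β + SS/2) = Inverse-Gamma(7.5, 23.625).
The mode of Inverse-Gamma(a, b) is b/(a+1) = 23.625/8.5 ≈ 2.779.

σ̂²_MAP = 2.779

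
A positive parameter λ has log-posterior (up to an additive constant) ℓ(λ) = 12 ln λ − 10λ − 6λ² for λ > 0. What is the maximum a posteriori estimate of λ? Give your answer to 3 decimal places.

ℓ'(λ) = 12/λ − 10 − 12λ. Setting this to zero and multiplying by λ: 12λ² + 10λ − 12 = 0.
λ = (−10 + √(10² + 4·12·12)) / (2·12) = (−10 + √676) / 24 = (−10 + 26)/24 = 2/3.
ℓ''(λ) = −12/λ² − 12 < 0, confirming a maximum.

λ̂_MAP = 0.667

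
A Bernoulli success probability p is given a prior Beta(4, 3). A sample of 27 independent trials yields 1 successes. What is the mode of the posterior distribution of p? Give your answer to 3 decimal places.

p̂_MAP = 0.125

Prior: Beta(4, 3).
Data: 1 success in 27 trials. The binomial likelihood contributes p(1−p)^26, so the posterior is Beta(4+1, 3+26) = Beta(5, 29).
For Beta(a, b) with a, b > 1 the mode is (a−1)/(a+b−2) = 4/32 ≈ 0.125.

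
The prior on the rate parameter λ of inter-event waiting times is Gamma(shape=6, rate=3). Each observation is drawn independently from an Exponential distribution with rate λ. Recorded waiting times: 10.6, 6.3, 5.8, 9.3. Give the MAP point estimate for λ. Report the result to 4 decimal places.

The Exponential(rate=λ) likelihood is ∝ λ^n e^(−λΣtᵢ). Here n = 4 and Σtᵢ = 10.6 + 6.3 + 5.8 + 9.3 = 32.
Posterior ∝ λ^5e^(−3λ) · λ^4e^(−32λ) = λ^9e^(−35λ), i.e. Gamma(10, 35).
Mode = (a−1)/b = 9/35 ≈ 0.2571.

λ̂_MAP = 0.2571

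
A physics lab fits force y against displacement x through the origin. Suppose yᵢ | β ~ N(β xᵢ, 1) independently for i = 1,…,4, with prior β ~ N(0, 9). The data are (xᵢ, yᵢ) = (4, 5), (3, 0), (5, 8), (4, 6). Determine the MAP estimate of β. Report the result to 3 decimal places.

log p(β | y) = −Σ(yᵢ − βxᵢ)²/(2·1) − β²/(2·9) + const.
Setting the derivative to zero: Σxᵢ(yᵢ − βxᵢ)/1 − β/9 = 0, so β = Σxᵢyᵢ / (Σxᵢ² + σ²/τ²).
Σxᵢyᵢ = 4·5 + 3·0 + 5·8 + 4·6 = 84; Σxᵢ² = 66; σ²/τ² = 1/9.
β̂_MAP = 84 / (66 + 1/9) = 84/(595/9) = 108/85 ≈ 1.271.

β̂_MAP = 1.271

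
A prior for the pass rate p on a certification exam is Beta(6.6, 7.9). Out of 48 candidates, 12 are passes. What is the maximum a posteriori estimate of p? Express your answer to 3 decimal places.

Prior: Beta(6.6, 7.9).
Data: 12 successes in 48 trials. The binomial likelihood contributes p^12(1−p)^36, so the posterior is Beta(6.6+12, 7.9+36) = Beta(18.6, 43.9).
For Beta(a, b) with a, b > 1 the mode is (a−1)/(a+b−2) = 17.6/60.5 ≈ 0.291.

p̂_MAP = 0.291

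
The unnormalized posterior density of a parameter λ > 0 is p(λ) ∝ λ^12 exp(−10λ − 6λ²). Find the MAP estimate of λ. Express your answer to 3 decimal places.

ℓ'(λ) = 12/λ − 10 − 12λ. Setting this to zero and multiplying by λ: 12λ² + 10λ − 12 = 0.
λ = (−10 + √(10² + 4·12·12)) / (2·12) = (−10 + √676) / 24 = (−10 + 26)/24 = 2/3.
ℓ''(λ) = −12/λ² − 12 < 0, confirming a maximum.

λ̂_MAP = 0.667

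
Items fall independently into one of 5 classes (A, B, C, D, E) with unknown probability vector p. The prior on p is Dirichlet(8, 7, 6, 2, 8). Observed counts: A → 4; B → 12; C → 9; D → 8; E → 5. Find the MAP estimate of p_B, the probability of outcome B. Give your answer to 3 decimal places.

MAP estimate of p_B = 0.281

The posterior is Dirichlet(αᵢ + nᵢ) = Dirichlet(12, 19, 15, 10, 13).
For a Dirichlet(a₁,…,a_K) with all aᵢ > 1, the mode has j-th component (aⱼ − 1)/(Σaᵢ − K).
Here Σaᵢ = 69 and K = 5, so p_B = (19 − 1)/(69 − 5) = 18/64 ≈ 0.281.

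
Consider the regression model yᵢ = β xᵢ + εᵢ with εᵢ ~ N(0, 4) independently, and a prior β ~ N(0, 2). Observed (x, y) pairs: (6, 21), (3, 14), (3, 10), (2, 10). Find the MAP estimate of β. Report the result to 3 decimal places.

β̂_MAP = 3.633

log p(β | y) = −Σ(yᵢ − βxᵢ)²/(2·4) − β²/(2·2) + const.
Setting the derivative to zero: Σxᵢ(yᵢ − βxᵢ)/4 − β/2 = 0, so β = Σxᵢyᵢ / (Σxᵢ² + σ²/τ²).
Σxᵢyᵢ = 6·21 + 3·14 + 3·10 + 2·10 = 218; Σxᵢ² = 58; σ²/τ² = 2.
β̂_MAP = 218 / (58 + 2) = 218/60 ≈ 3.633.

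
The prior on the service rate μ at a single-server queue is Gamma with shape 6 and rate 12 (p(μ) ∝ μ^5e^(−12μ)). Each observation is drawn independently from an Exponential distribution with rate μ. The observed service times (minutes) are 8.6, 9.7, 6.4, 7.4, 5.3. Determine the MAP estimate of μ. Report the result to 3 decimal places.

The Exponential(rate=μ) likelihood is ∝ μ^n e^(−μΣtᵢ). Here n = 5 and Σtᵢ = 8.6 + 9.7 + 6.4 + 7.4 + 5.3 = 37.4.
Posterior ∝ μ^5e^(−12μ) · μ^5e^(−37.4μ) = μ^10e^(−49.4μ), i.e. Gamma(11, 49.4).
Mode = (a−1)/b = 10/49.4 ≈ 0.202.

μ̂_MAP = 0.202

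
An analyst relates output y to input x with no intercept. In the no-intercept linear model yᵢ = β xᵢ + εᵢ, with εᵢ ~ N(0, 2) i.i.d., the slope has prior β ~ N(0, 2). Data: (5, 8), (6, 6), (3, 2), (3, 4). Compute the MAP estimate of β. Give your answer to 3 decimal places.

β̂_MAP = 1.175

log p(β | y) = −Σ(yᵢ − βxᵢ)²/(2·2) − β²/(2·2) + const.
Setting the derivative to zero: Σxᵢ(yᵢ − βxᵢ)/2 − β/2 = 0, so β = Σxᵢyᵢ / (Σxᵢ² + σ²/τ²).
Σxᵢyᵢ = 5·8 + 6·6 + 3·2 + 3·4 = 94; Σxᵢ² = 79; σ²/τ² = 1.
β̂_MAP = 94 / (79 + 1) = 94/80 ≈ 1.175.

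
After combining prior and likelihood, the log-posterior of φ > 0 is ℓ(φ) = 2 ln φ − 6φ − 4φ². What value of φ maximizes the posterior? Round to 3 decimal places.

ℓ'(φ) = 2/φ − 6 − 8φ. Setting this to zero and multiplying by φ: 8φ² + 6φ − 2 = 0.
φ = (−6 + √(6² + 4·8·2)) / (2·8) = (−6 + √100) / 16 = (−6 + 10)/16 = 1/4.
ℓ''(φ) = −2/φ² − 8 < 0, confirming a maximum.

φ̂_MAP = 0.250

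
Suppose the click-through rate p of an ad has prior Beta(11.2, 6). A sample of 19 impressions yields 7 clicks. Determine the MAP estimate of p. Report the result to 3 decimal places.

p̂_MAP = 0.503

Prior: Beta(11.2, 6).
Data: 7 successes in 19 trials. The binomial likelihood contributes p^7(1−p)^12, so the posterior is Beta(11.2+7, 6+12) = Beta(18.2, 18).
For Beta(a, b) with a, b > 1 the mode is (a−1)/(a+b−2) = 17.2/34.2 ≈ 0.503.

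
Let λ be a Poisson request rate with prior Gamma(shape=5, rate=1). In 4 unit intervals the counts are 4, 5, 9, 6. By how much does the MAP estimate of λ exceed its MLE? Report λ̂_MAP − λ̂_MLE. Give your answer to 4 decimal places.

MAP − MLE = -0.4000

Σxᵢ = 24. Posterior is Gamma(29, 5); MAP = (29−1)/5 = 28/5 ≈ 5.60000.
MLE = x̄ = 24/4 ≈ 6.00000.
Difference = 28/5 − 24/4 = -2/5 ≈ -0.4000.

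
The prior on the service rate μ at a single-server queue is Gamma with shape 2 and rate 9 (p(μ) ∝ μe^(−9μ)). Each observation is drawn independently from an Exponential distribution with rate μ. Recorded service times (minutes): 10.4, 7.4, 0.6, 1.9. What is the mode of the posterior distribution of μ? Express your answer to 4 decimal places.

μ̂_MAP = 0.1706

The Exponential(rate=μ) likelihood is ∝ μ^n e^(−μΣtᵢ). Here n = 4 and Σtᵢ = 10.4 + 7.4 + 0.6 + 1.9 = 20.3.
Posterior ∝ μe^(−9μ) · μ^4e^(−20.3μ) = μ^5e^(−29.3μ), i.e. Gamma(6, 29.3).
Mode = (a−1)/b = 5/29.3 ≈ 0.1706.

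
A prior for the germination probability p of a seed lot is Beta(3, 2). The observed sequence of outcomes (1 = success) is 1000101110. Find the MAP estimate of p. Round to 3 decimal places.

p̂_MAP = 0.538

Prior: Beta(3, 2).
Data: 5 successes in 10 trials (from the sequence). The binomial likelihood contributes p^5(1−p)^5, so the posterior is Beta(3+5, 2+5) = Beta(8, 7).
For Beta(a, b) with a, b > 1 the mode is (a−1)/(a+b−2) = 7/13 ≈ 0.538.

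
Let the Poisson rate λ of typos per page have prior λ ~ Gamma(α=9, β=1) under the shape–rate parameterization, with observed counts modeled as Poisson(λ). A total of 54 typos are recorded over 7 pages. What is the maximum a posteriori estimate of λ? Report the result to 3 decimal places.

λ̂_MAP = 7.750

Σxᵢ = 54, n = 7.
Posterior ∝ λ^8e^(−1λ) · λ^54e^(−7λ) = λ^62e^(−8λ), i.e. Gamma(shape=63, rate=8).
The mode of a Gamma(a, b) with a ≥ 1 (shape–rate) is (a−1)/b = 62/8 ≈ 7.750.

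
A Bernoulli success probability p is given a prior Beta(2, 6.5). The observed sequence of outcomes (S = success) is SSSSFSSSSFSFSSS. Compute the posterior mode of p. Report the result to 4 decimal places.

Prior: Beta(2, 6.5).
Data: 12 successes in 15 trials (from the sequence). The binomial likelihood contributes p^12(1−p)^3, so the posterior is Beta(2+12, 6.5+3) = Beta(14, 9.5).
For Beta(a, b) with a, b > 1 the mode is (a−1)/(a+b−2) = 13/21.5 ≈ 0.6047.

p̂_MAP = 0.6047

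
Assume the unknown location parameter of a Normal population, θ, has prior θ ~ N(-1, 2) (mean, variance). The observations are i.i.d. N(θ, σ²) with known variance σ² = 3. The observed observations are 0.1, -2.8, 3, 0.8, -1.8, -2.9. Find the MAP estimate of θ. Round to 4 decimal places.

θ̂_MAP = -0.6800

n = 6; x̄ = (0.1 + (-2.8) + 3 + 0.8 + (-1.8) + (-2.9))/6 = -3.6/6 = -0.6.
For a Normal prior and Normal likelihood with known variance, the posterior is Normal; its mode equals its mean, the precision-weighted average.
Prior precision 1/σ₀² = 1/2 = 0.5; data precision n/σ² = 6/3 = 2.
θ̂ = (0.5·(-1) + 2·(-0.6)) / (0.5 + 2) = (-1.7)/2.5 = -0.6800.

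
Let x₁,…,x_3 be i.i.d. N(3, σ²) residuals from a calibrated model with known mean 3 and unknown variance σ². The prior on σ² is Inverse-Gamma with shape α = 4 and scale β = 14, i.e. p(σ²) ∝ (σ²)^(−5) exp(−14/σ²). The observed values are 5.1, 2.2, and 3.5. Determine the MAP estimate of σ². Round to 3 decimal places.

σ̂²_MAP = 2.562

Sum of squared deviations about the known mean: SS = (5.1−3)² + (2.2−3)² + (3.5−3)² = 5.3.
The Normal likelihood contributes (σ²)^(−n/2) exp(−SS/(2σ²)), so the posterior is Inverse-Gamma(α + n/2, β + SS/2) = Inverse-Gamma(5.5, 16.65).
The mode of Inverse-Gamma(a, b) is b/(a+1) = 16.65/6.5 ≈ 2.562.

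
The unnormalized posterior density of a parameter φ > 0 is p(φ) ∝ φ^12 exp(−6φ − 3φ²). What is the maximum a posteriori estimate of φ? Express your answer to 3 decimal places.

ℓ'(φ) = 12/φ − 6 − 6φ. Setting this to zero and multiplying by φ: 6φ² + 6φ − 12 = 0.
φ = (−6 + √(6² + 4·6·12)) / (2·6) = (−6 + √324) / 12 = (−6 + 18)/12 = 1.
ℓ''(φ) = −12/φ² − 6 < 0, confirming a maximum.

φ̂_MAP = 1.000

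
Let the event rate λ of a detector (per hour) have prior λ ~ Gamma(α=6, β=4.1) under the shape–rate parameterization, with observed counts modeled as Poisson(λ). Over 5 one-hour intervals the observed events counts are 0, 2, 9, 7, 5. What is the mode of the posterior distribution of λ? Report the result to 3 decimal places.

Σxᵢ = 0+2+9+7+5 = 23, with n = 5.
Posterior ∝ λ^5e^(−4.1λ) · λ^23e^(−5λ) = λ^28e^(−9.1λ), i.e. Gamma(shape=29, rate=9.1).
The mode of a Gamma(a, b) with a ≥ 1 (shape–rate) is (a−1)/b = 28/9.1 ≈ 3.077.

λ̂_MAP = 3.077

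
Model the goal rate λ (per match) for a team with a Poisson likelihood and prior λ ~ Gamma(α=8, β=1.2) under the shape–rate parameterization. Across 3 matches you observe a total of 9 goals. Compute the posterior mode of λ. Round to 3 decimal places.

λ̂_MAP = 3.810

Σxᵢ = 9, n = 3.
Posterior ∝ λ^7e^(−1.2λ) · λ^9e^(−3λ) = λ^16e^(−4.2λ), i.e. Gamma(shape=17, rate=4.2).
The mode of a Gamma(a, b) with a ≥ 1 (shape–rate) is (a−1)/b = 16/4.2 ≈ 3.810.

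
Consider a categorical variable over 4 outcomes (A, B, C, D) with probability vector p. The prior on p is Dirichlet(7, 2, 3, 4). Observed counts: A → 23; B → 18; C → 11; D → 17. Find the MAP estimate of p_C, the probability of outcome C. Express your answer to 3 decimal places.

The posterior is Dirichlet(αᵢ + nᵢ) = Dirichlet(30, 20, 14, 21).
For a Dirichlet(a₁,…,a_K) with all aᵢ > 1, the mode has j-th component (aⱼ − 1)/(Σaᵢ − K).
Here Σaᵢ = 85 and K = 4, so p_C = (14 − 1)/(85 − 4) = 13/81 ≈ 0.160.

MAP estimate of p_C = 0.160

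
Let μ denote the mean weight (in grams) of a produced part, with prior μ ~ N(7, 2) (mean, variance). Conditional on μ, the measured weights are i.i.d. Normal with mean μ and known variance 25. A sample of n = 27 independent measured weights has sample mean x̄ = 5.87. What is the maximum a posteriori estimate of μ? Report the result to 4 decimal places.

n = 27, x̄ = 5.87.
For a Normal prior and Normal likelihood with known variance, the posterior is Normal; its mode equals its mean, the precision-weighted average.
Prior precision 1/σ₀² = 1/2 = 0.5; data precision n/σ² = 27/25 = 1.08.
μ̂ = (0.5·7 + 1.08·5.87) / (0.5 + 1.08) = 9.8396/1.58 = 24599/3950 ≈ 6.2276.

μ̂_MAP = 6.2276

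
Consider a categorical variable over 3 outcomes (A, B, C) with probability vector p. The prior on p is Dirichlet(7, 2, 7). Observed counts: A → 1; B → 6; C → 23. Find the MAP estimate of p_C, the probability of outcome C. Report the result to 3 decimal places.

The posterior is Dirichlet(αᵢ + nᵢ) = Dirichlet(8, 8, 30).
For a Dirichlet(a₁,…,a_K) with all aᵢ > 1, the mode has j-th component (aⱼ − 1)/(Σaᵢ − K).
Here Σaᵢ = 46 and K = 3, so p_C = (30 − 1)/(46 − 3) = 29/43 ≈ 0.674.

MAP estimate of p_C = 0.674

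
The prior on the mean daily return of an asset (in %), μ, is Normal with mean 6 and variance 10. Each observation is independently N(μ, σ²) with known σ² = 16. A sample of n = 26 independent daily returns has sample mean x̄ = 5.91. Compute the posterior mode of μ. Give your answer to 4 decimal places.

n = 26, x̄ = 5.91.
For a Normal prior and Normal likelihood with known variance, the posterior is Normal; its mode equals its mean, the precision-weighted average.
Prior precision 1/σ₀² = 1/10 = 0.1; data precision n/σ² = 26/16 = 1.625.
μ̂ = (0.1·6 + 1.625·5.91) / (0.1 + 1.625) = 10.20375/1.725 = 2721/460 ≈ 5.9152.

μ̂_MAP = 5.9152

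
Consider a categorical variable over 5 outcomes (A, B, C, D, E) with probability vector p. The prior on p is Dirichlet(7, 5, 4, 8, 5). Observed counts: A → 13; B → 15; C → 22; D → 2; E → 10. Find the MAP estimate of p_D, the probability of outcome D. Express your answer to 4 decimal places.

The posterior is Dirichlet(αᵢ + nᵢ) = Dirichlet(20, 20, 26, 10, 15).
For a Dirichlet(a₁,…,a_K) with all aᵢ > 1, the mode has j-th component (aⱼ − 1)/(Σaᵢ − K).
Here Σaᵢ = 91 and K = 5, so p_D = (10 − 1)/(91 − 5) = 9/86 ≈ 0.1047.

MAP estimate of p_D = 0.1047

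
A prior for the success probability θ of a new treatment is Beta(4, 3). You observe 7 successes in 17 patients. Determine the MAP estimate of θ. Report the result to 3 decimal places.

Prior: Beta(4, 3).
Data: 7 successes in 17 trials. The binomial likelihood contributes θ^7(1−θ)^10, so the posterior is Beta(4+7, 3+10) = Beta(11, 13).
For Beta(a, b) with a, b > 1 the mode is (a−1)/(a+b−2) = 10/22 ≈ 0.455.

θ̂_MAP = 0.455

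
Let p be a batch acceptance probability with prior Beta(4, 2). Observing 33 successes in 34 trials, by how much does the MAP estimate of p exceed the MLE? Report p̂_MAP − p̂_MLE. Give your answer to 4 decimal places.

Posterior is Beta(37, 3); MAP = (37−1)/(40−2) = 36/38 ≈ 0.94737.
MLE ignores the prior: p̂_MLE = k/n = 33/34 ≈ 0.97059.
Difference = 36/38 − 33/34 = -15/646 ≈ -0.0232.

MAP − MLE = -0.0232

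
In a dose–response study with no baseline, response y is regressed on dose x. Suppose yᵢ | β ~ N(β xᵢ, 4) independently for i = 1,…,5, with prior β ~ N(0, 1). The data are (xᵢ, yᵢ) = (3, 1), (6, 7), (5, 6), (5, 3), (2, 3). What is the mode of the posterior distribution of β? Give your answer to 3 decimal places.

log p(β | y) = −Σ(yᵢ − βxᵢ)²/(2·4) − β²/(2·1) + const.
Setting the derivative to zero: Σxᵢ(yᵢ − βxᵢ)/4 − β/1 = 0, so β = Σxᵢyᵢ / (Σxᵢ² + σ²/τ²).
Σxᵢyᵢ = 3·1 + 6·7 + 5·6 + 5·3 + 2·3 = 96; Σxᵢ² = 99; σ²/τ² = 4.
β̂_MAP = 96 / (99 + 4) = 96/103 ≈ 0.932.

β̂_MAP = 0.932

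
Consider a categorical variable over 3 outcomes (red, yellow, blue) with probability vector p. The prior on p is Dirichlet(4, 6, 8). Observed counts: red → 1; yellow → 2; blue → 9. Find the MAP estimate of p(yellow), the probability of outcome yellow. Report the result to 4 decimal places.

The posterior is Dirichlet(αᵢ + nᵢ) = Dirichlet(5, 8, 17).
For a Dirichlet(a₁,…,a_K) with all aᵢ > 1, the mode has j-th component (aⱼ − 1)/(Σaᵢ − K).
Here Σaᵢ = 30 and K = 3, so p(yellow) = (8 − 1)/(30 − 3) = 7/27 ≈ 0.2593.

MAP estimate of p(yellow) = 0.2593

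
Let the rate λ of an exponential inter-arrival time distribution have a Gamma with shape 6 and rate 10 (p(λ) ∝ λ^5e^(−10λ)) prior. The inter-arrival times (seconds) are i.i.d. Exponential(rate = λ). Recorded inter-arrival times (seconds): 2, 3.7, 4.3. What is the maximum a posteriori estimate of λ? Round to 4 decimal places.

The Exponential(rate=λ) likelihood is ∝ λ^n e^(−λΣtᵢ). Here n = 3 and Σtᵢ = 2 + 3.7 + 4.3 = 10.
Posterior ∝ λ^5e^(−10λ) · λ^3e^(−10λ) = λ^8e^(−20λ), i.e. Gamma(9, 20).
Mode = (a−1)/b = 8/20 ≈ 0.4000.

λ̂_MAP = 0.4000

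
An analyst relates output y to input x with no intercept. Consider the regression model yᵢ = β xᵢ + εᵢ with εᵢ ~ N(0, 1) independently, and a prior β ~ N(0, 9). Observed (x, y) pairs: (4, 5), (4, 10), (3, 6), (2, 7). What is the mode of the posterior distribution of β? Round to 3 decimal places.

β̂_MAP = 2.039

log p(β | y) = −Σ(yᵢ − βxᵢ)²/(2·1) − β²/(2·9) + const.
Setting the derivative to zero: Σxᵢ(yᵢ − βxᵢ)/1 − β/9 = 0, so β = Σxᵢyᵢ / (Σxᵢ² + σ²/τ²).
Σxᵢyᵢ = 4·5 + 4·10 + 3·6 + 2·7 = 92; Σxᵢ² = 45; σ²/τ² = 1/9.
β̂_MAP = 92 / (45 + 1/9) = 92/(406/9) = 414/203 ≈ 2.039.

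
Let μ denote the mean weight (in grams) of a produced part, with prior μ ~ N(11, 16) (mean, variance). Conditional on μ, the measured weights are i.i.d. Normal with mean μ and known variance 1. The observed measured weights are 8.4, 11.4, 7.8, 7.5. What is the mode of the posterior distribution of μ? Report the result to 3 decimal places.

n = 4; x̄ = (8.4 + 11.4 + 7.8 + 7.5)/4 = 35.1/4 = 8.775.
For a Normal prior and Normal likelihood with known variance, the posterior is Normal; its mode equals its mean, the precision-weighted average.
Prior precision 1/σ₀² = 1/16 = 0.0625; data precision n/σ² = 4/1 = 4.
μ̂ = (0.0625·11 + 4·8.775) / (0.0625 + 4) = 35.7875/4.0625 = 2863/325 ≈ 8.809.

μ̂_MAP = 8.809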